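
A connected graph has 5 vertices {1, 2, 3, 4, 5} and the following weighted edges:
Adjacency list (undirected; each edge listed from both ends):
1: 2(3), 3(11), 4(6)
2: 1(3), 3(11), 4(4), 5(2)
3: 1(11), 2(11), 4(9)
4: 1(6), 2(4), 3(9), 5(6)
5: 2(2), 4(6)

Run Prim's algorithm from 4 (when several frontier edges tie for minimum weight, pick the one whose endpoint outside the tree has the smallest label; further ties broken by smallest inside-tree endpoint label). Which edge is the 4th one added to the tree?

3-4

Prim, starting at 4.
Step 1: cheapest edge leaving the tree is 2 4 (4); add 2.
Step 2: cheapest edge leaving the tree is 2 5 (2); add 5.
Step 3: cheapest edge leaving the tree is 1 2 (3); add 1.
Step 4: cheapest edge leaving the tree is 3 4 (9); add 3.
The 4th edge added is 3 4.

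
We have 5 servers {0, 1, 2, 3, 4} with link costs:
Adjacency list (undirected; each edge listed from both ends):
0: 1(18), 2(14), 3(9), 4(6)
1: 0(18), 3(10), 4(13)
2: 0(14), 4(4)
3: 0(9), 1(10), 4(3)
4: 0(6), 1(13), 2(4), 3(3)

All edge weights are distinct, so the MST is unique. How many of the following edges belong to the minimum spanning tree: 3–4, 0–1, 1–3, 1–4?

2

Sort edges by weight, then run Kruskal:
3–4 (3): add. Components now {0} {1} {2} {3,4}
2–4 (4): add. Components now {0} {1} {2,3,4}
0–4 (6): add. Components now {0,2,3,4} {1}
0–3 (9): skip — 0 and 3 already connected.
1–3 (10): add. Components now {0,1,2,3,4}
MST edge set: {3–4, 2–4, 0–4, 1–3}.
Of the listed edges, {3–4, 1–3} are in the MST → 2.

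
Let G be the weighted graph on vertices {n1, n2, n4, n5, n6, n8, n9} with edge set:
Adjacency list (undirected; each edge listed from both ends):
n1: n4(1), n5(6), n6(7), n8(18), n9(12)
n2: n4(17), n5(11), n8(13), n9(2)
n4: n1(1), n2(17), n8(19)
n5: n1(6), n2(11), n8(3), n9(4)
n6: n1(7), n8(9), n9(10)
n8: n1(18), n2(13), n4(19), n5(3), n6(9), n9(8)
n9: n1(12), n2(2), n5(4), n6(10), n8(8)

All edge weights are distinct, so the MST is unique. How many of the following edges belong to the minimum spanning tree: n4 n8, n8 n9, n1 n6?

1

Kruskal: consider edges lightest-first.
n1 n4 (1): add — endpoints in different components.
n2 n9 (2): add — endpoints in different components.
n5 n8 (3): add — endpoints in different components.
n5 n9 (4): add — endpoints in different components.
n1 n5 (6): add — endpoints in different components.
n1 n6 (7): add — endpoints in different components.
MST edge set: {n1 n4, n2 n9, n5 n8, n5 n9, n1 n5, n1 n6}.
Of the listed edges, {n1 n6} are in the MST → 1.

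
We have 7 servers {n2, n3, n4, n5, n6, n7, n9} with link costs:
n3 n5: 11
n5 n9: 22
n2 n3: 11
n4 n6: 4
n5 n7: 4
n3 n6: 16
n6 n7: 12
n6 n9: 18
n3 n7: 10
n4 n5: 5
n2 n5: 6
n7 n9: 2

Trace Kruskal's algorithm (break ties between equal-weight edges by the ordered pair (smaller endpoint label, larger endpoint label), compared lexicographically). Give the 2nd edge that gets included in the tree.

n4-n6

Kruskal's algorithm — process edges by increasing weight (ties by edge label):
n7 n9 (2): add — endpoints in different components.
n4 n6 (4): add — endpoints in different components.
n5 n7 (4): add — endpoints in different components.
n4 n5 (5): add — endpoints in different components.
n2 n5 (6): add — endpoints in different components.
n3 n7 (10): add — endpoints in different components.
The 2nd edge added is n4 n6.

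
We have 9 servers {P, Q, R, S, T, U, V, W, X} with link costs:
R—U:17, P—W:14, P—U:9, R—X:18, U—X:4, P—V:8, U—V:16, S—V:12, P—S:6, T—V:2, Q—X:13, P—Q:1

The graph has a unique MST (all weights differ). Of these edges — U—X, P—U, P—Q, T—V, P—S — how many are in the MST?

5

Kruskal's algorithm — process edges by increasing weight (ties by edge label):
P—Q (1): add — endpoints in different components.
T—V (2): add — endpoints in different components.
U—X (4): add — endpoints in different components.
P—S (6): add — endpoints in different components.
P—V (8): add — endpoints in different components.
P—U (9): add — endpoints in different components.
S—V (12): skip — V and S already connected.
Q—X (13): skip — X and Q already connected.
P—W (14): add — endpoints in different components.
U—V (16): skip — V and U already connected.
R—U (17): add — endpoints in different components.
MST edge set: {P—Q, T—V, U—X, P—S, P—V, P—U, P—W, R—U}.
Of the listed edges, {U—X, P—U, P—Q, T—V, P—S} are in the MST → 5.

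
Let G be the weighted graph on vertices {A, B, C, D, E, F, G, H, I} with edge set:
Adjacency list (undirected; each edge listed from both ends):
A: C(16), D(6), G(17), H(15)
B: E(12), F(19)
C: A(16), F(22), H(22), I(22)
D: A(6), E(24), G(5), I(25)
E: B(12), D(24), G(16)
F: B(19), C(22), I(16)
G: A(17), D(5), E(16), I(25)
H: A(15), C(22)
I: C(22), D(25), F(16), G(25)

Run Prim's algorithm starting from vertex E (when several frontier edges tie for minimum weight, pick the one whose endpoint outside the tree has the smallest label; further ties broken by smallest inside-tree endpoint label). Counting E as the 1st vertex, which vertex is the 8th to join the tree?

F

Grow the tree from E using Prim:
Step 1: cheapest edge leaving the tree is B-E (12); add B.
Step 2: cheapest edge leaving the tree is E-G (16); add G.
Step 3: cheapest edge leaving the tree is D-G (5); add D.
Step 4: cheapest edge leaving the tree is A-D (6); add A.
Step 5: cheapest edge leaving the tree is A-H (15); add H.
Step 6: cheapest edge leaving the tree is A-C (16); add C.
Step 7: cheapest edge leaving the tree is B-F (19); add F.
Step 8: cheapest edge leaving the tree is F-I (16); add I.
Vertex order: E, B, G, D, A, H, C, F, I. The 8th vertex is F.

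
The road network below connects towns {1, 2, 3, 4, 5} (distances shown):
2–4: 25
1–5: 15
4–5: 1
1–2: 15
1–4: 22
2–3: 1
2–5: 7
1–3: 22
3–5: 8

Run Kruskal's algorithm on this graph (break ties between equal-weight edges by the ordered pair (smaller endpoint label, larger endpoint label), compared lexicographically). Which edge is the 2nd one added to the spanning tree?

Kruskal: consider edges lightest-first.
2–3 (1): add. Components now {1} {2,3} {4} {5}
4–5 (1): add. Components now {1} {2,3} {4,5}
2–5 (7): add. Components now {1} {2,3,4,5}
3–5 (8): skip — 3 and 5 already connected.
1–2 (15): add. Components now {1,2,3,4,5}
The 2nd edge added is 4–5.

4-5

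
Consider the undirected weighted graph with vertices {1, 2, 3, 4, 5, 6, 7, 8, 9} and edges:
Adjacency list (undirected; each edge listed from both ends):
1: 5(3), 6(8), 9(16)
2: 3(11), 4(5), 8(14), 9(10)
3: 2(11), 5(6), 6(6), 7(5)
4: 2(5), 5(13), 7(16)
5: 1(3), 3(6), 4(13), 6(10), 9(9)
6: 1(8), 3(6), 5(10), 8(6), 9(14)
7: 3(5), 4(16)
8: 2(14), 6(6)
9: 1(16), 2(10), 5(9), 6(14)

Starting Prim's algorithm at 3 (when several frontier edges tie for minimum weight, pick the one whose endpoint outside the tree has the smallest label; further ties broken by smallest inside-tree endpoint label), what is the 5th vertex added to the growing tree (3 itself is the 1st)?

Grow the tree from 3 using Prim:
Step 1: cheapest edge leaving the tree is 3—7 (5); add 7.
Step 2: cheapest edge leaving the tree is 3—5 (6); add 5.
Step 3: cheapest edge leaving the tree is 1—5 (3); add 1.
Step 4: cheapest edge leaving the tree is 3—6 (6); add 6.
Step 5: cheapest edge leaving the tree is 6—8 (6); add 8.
Step 6: cheapest edge leaving the tree is 5—9 (9); add 9.
Step 7: cheapest edge leaving the tree is 2—9 (10); add 2.
Step 8: cheapest edge leaving the tree is 2—4 (5); add 4.
Vertex order: 3, 7, 5, 1, 6, 8, 9, 2, 4. The 5th vertex is 6.

6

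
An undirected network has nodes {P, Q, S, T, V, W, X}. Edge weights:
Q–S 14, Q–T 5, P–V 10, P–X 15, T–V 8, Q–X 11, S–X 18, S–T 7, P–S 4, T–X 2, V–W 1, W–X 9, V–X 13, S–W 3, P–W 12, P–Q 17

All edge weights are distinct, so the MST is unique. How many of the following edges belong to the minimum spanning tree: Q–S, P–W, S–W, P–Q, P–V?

Kruskal's algorithm — process edges by increasing weight (ties by edge label):
V–W (1): add. Components now {P} {X} {T} {V,W} {S} {Q}
T–X (2): add. Components now {P} {T,X} {V,W} {S} {Q}
S–W (3): add. Components now {P} {T,X} {S,V,W} {Q}
P–S (4): add. Components now {P,S,V,W} {T,X} {Q}
Q–T (5): add. Components now {P,S,V,W} {Q,T,X}
S–T (7): add. Components now {P,Q,S,T,V,W,X}
MST edge set: {V–W, T–X, S–W, P–S, Q–T, S–T}.
Of the listed edges, {S–W} are in the MST → 1.

1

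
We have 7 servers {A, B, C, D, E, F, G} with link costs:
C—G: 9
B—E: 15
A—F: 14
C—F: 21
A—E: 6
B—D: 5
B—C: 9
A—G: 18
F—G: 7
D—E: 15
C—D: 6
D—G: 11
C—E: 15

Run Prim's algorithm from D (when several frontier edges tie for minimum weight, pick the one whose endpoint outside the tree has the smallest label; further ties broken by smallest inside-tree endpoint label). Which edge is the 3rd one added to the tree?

Prim's algorithm from D:
Step 1: frontier [B—D 5, C—D 6, D—G 11, D—E 15] → take B—D (5); add B.
Step 2: frontier [B—C 9, B—E 15, C—D 6, D—G 11, D—E 15] → take C—D (6); add C.
Step 3: frontier [B—E 15, C—G 9, C—E 15, C—F 21, D—G 11, D—E 15] → take C—G (9); add G.
Step 4: frontier [B—E 15, C—E 15, C—F 21, D—E 15, F—G 7, A—G 18] → take F—G (7); add F.
Step 5: frontier [B—E 15, C—E 15, D—E 15, A—F 14, A—G 18] → take A—F (14); add A.
Step 6: frontier [A—E 6, B—E 15, C—E 15, D—E 15] → take A—E (6); add E.
The 3rd edge added is C—G.

C-G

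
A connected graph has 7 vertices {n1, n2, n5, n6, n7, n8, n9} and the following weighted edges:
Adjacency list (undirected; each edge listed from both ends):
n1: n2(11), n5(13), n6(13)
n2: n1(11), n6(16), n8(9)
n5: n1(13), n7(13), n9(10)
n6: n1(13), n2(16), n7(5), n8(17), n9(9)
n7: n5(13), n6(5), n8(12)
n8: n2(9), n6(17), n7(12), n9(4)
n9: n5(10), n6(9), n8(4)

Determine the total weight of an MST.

Prim's algorithm from n9:
Step 1: frontier [n8 n9 4, n6 n9 9, n5 n9 10] → take n8 n9 (4); add n8.
Step 2: frontier [n2 n8 9, n7 n8 12, n6 n8 17, n6 n9 9, n5 n9 10] → take n2 n8 (9); add n2.
Step 3: frontier [n1 n2 11, n2 n6 16, n7 n8 12, n6 n8 17, n6 n9 9, n5 n9 10] → take n6 n9 (9); add n6.
Step 4: frontier [n1 n2 11, n6 n7 5, n1 n6 13, n7 n8 12, n5 n9 10] → take n6 n7 (5); add n7.
Step 5: frontier [n1 n2 11, n1 n6 13, n5 n7 13, n5 n9 10] → take n5 n9 (10); add n5.
Step 6: frontier [n1 n2 11, n1 n5 13, n1 n6 13] → take n1 n2 (11); add n1.
MST edges: n8 n9, n2 n8, n6 n9, n6 n7, n5 n9, n1 n2; total weight 4+9+9+5+10+11 = 48.

48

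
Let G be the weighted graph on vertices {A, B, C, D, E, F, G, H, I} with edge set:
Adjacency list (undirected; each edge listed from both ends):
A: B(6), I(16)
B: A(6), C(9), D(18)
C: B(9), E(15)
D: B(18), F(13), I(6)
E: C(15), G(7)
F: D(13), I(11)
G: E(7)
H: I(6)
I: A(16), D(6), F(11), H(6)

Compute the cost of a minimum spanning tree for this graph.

76

Grow the tree from E using Prim:
Step 1: cheapest edge leaving the tree is E-G (7); add G.
Step 2: cheapest edge leaving the tree is C-E (15); add C.
Step 3: cheapest edge leaving the tree is B-C (9); add B.
Step 4: cheapest edge leaving the tree is A-B (6); add A.
Step 5: cheapest edge leaving the tree is A-I (16); add I.
Step 6: cheapest edge leaving the tree is D-I (6); add D.
Step 7: cheapest edge leaving the tree is H-I (6); add H.
Step 8: cheapest edge leaving the tree is F-I (11); add F.
MST edges: E-G, C-E, B-C, A-B, A-I, D-I, H-I, F-I; total weight 7+15+9+6+16+6+6+11 = 76.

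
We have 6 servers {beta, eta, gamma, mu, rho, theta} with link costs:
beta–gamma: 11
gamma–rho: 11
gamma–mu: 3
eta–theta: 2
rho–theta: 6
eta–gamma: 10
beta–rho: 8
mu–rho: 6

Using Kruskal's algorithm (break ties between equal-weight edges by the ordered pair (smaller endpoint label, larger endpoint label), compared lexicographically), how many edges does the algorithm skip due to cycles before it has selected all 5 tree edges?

Kruskal: consider edges lightest-first.
eta–theta (2): add — endpoints in different components.
gamma–mu (3): add — endpoints in different components.
mu–rho (6): add — endpoints in different components.
rho–theta (6): add — endpoints in different components.
beta–rho (8): add — endpoints in different components.
Edges rejected before the tree was complete: 0.

0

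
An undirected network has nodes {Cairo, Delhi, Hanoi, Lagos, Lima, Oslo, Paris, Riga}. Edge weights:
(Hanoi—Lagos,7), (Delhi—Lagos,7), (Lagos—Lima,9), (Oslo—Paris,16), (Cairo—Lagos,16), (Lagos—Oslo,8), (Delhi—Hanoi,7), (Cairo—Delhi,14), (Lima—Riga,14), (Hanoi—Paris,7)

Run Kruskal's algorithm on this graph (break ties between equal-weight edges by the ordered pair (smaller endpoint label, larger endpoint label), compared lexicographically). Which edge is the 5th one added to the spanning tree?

Lagos-Lima

Sort edges by weight, then run Kruskal:
Delhi—Hanoi (7): add — endpoints in different components.
Delhi—Lagos (7): add — endpoints in different components.
Hanoi—Lagos (7): skip — Lagos and Hanoi already connected.
Hanoi—Paris (7): add — endpoints in different components.
Lagos—Oslo (8): add — endpoints in different components.
Lagos—Lima (9): add — endpoints in different components.
Cairo—Delhi (14): add — endpoints in different components.
Lima—Riga (14): add — endpoints in different components.
The 5th edge added is Lagos—Lima.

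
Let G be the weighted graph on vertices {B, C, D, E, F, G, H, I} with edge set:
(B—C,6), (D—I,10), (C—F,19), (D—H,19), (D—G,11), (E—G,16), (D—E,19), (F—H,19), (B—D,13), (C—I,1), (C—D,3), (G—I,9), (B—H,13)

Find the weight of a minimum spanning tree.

Grow the tree from C using Prim:
Step 1: cheapest edge leaving the tree is C—I (1); add I.
Step 2: cheapest edge leaving the tree is C—D (3); add D.
Step 3: cheapest edge leaving the tree is B—C (6); add B.
Step 4: cheapest edge leaving the tree is G—I (9); add G.
Step 5: cheapest edge leaving the tree is B—H (13); add H.
Step 6: cheapest edge leaving the tree is E—G (16); add E.
Step 7: cheapest edge leaving the tree is C—F (19); add F.
MST edges: C—I, C—D, B—C, G—I, B—H, E—G, C—F; total weight 1+3+6+9+13+16+19 = 67.

67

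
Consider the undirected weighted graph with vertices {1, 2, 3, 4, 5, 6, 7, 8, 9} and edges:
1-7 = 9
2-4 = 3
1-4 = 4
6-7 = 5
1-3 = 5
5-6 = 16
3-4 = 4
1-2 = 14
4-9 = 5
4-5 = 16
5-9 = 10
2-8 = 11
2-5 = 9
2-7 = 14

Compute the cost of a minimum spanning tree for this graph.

Grow the tree from 8 using Prim:
Step 1: frontier [2-8 11] → take 2-8 (11); add 2.
Step 2: frontier [2-4 3, 2-5 9, 1-2 14, 2-7 14] → take 2-4 (3); add 4.
Step 3: frontier [2-5 9, 1-2 14, 2-7 14, 1-4 4, 3-4 4, 4-9 5, 4-5 16] → take 1-4 (4); add 1.
Step 4: frontier [1-3 5, 1-7 9, 2-5 9, 2-7 14, 3-4 4, 4-9 5, 4-5 16] → take 3-4 (4); add 3.
Step 5: frontier [1-7 9, 2-5 9, 2-7 14, 4-9 5, 4-5 16] → take 4-9 (5); add 9.
Step 6: frontier [1-7 9, 2-5 9, 2-7 14, 4-5 16, 5-9 10] → take 2-5 (9); add 5.
Step 7: frontier [1-7 9, 2-7 14, 5-6 16] → take 1-7 (9); add 7.
Step 8: frontier [5-6 16, 6-7 5] → take 6-7 (5); add 6.
MST edges: 2-8, 2-4, 1-4, 3-4, 4-9, 2-5, 1-7, 6-7; total weight 11+3+4+4+5+9+9+5 = 50.

50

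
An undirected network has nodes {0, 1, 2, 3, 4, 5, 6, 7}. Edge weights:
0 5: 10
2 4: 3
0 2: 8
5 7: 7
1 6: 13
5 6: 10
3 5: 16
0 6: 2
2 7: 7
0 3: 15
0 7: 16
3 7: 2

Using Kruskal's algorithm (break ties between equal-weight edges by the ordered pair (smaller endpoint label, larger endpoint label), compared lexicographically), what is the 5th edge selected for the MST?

Sort edges by weight, then run Kruskal:
0 6 (2): add — endpoints in different components.
3 7 (2): add — endpoints in different components.
2 4 (3): add — endpoints in different components.
2 7 (7): add — endpoints in different components.
5 7 (7): add — endpoints in different components.
0 2 (8): add — endpoints in different components.
0 5 (10): skip — 0 and 5 already connected.
5 6 (10): skip — 5 and 6 already connected.
1 6 (13): add — endpoints in different components.
The 5th edge added is 5 7.

5-7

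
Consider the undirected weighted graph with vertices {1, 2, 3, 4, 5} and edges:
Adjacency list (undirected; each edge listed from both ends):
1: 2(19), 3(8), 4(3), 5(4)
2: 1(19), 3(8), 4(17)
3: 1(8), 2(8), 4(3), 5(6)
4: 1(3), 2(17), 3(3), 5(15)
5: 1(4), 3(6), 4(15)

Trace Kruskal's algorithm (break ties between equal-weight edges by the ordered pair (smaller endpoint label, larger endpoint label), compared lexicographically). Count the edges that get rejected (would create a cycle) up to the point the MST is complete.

Kruskal's algorithm — process edges by increasing weight (ties by edge label):
1-4 (3): add — endpoints in different components.
3-4 (3): add — endpoints in different components.
1-5 (4): add — endpoints in different components.
3-5 (6): skip — 3 and 5 already connected.
1-3 (8): skip — 1 and 3 already connected.
2-3 (8): add — endpoints in different components.
Edges rejected before the tree was complete: 2.

2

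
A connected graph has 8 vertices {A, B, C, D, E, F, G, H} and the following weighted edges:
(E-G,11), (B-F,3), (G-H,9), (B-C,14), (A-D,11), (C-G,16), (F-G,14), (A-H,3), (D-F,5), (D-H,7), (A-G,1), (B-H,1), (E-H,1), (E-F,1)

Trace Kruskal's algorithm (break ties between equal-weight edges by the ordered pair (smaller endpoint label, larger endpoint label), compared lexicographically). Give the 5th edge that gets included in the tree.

Kruskal's algorithm — process edges by increasing weight (ties by edge label):
A-G (1): add — endpoints in different components.
B-H (1): add — endpoints in different components.
E-F (1): add — endpoints in different components.
E-H (1): add — endpoints in different components.
A-H (3): add — endpoints in different components.
B-F (3): skip — B and F already connected.
D-F (5): add — endpoints in different components.
D-H (7): skip — D and H already connected.
G-H (9): skip — G and H already connected.
A-D (11): skip — A and D already connected.
E-G (11): skip — E and G already connected.
B-C (14): add — endpoints in different components.
The 5th edge added is A-H.

A-H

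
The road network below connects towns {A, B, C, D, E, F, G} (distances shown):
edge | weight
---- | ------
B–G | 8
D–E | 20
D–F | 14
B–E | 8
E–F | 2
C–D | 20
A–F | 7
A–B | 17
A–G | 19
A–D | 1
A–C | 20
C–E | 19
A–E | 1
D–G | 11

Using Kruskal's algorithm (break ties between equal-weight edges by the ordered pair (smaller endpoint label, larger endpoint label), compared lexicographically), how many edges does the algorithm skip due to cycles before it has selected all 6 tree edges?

Kruskal's algorithm — process edges by increasing weight (ties by edge label):
A–D (1): add — endpoints in different components.
A–E (1): add — endpoints in different components.
E–F (2): add — endpoints in different components.
A–F (7): skip — A and F already connected.
B–E (8): add — endpoints in different components.
B–G (8): add — endpoints in different components.
D–G (11): skip — D and G already connected.
D–F (14): skip — D and F already connected.
A–B (17): skip — A and B already connected.
A–G (19): skip — A and G already connected.
C–E (19): add — endpoints in different components.
Edges rejected before the tree was complete: 5.

5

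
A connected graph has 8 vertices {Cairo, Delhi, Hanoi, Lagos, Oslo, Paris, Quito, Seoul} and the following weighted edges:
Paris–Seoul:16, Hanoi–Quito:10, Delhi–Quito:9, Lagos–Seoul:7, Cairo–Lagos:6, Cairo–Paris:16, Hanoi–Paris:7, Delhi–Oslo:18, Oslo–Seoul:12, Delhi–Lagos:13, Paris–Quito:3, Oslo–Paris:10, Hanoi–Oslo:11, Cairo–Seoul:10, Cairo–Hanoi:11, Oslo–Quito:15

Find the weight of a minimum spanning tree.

Prim's algorithm from Quito:
Step 1: cheapest edge leaving the tree is Paris–Quito (3); add Paris.
Step 2: cheapest edge leaving the tree is Hanoi–Paris (7); add Hanoi.
Step 3: cheapest edge leaving the tree is Delhi–Quito (9); add Delhi.
Step 4: cheapest edge leaving the tree is Oslo–Paris (10); add Oslo.
Step 5: cheapest edge leaving the tree is Cairo–Hanoi (11); add Cairo.
Step 6: cheapest edge leaving the tree is Cairo–Lagos (6); add Lagos.
Step 7: cheapest edge leaving the tree is Lagos–Seoul (7); add Seoul.
MST edges: Paris–Quito, Hanoi–Paris, Delhi–Quito, Oslo–Paris, Cairo–Hanoi, Cairo–Lagos, Lagos–Seoul; total weight 3+7+9+10+11+6+7 = 53.

53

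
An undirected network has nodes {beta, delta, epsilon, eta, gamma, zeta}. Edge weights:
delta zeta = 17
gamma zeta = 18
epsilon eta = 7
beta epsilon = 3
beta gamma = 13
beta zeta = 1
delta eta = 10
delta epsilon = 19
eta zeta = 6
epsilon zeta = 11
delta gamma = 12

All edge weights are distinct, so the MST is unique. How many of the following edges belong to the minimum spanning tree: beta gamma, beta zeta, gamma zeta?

Kruskal's algorithm — process edges by increasing weight (ties by edge label):
beta zeta (1): add — endpoints in different components.
beta epsilon (3): add — endpoints in different components.
eta zeta (6): add — endpoints in different components.
epsilon eta (7): skip — eta and epsilon already connected.
delta eta (10): add — endpoints in different components.
epsilon zeta (11): skip — zeta and epsilon already connected.
delta gamma (12): add — endpoints in different components.
MST edge set: {beta zeta, beta epsilon, eta zeta, delta eta, delta gamma}.
Of the listed edges, {beta zeta} are in the MST → 1.

1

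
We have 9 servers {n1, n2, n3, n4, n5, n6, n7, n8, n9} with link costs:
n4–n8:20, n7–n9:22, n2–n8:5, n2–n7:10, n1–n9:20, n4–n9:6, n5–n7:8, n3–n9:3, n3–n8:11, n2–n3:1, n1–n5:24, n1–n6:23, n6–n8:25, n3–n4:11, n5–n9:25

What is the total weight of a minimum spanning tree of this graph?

Kruskal's algorithm — process edges by increasing weight (ties by edge label):
n2–n3 (1): add — endpoints in different components.
n3–n9 (3): add — endpoints in different components.
n2–n8 (5): add — endpoints in different components.
n4–n9 (6): add — endpoints in different components.
n5–n7 (8): add — endpoints in different components.
n2–n7 (10): add — endpoints in different components.
n3–n4 (11): skip — n4 and n3 already connected.
n3–n8 (11): skip — n3 and n8 already connected.
n1–n9 (20): add — endpoints in different components.
n4–n8 (20): skip — n4 and n8 already connected.
n7–n9 (22): skip — n7 and n9 already connected.
n1–n6 (23): add — endpoints in different components.
MST edges: n2–n3, n3–n9, n2–n8, n4–n9, n5–n7, n2–n7, n1–n9, n1–n6; total weight 1+3+5+6+8+10+20+23 = 76.

76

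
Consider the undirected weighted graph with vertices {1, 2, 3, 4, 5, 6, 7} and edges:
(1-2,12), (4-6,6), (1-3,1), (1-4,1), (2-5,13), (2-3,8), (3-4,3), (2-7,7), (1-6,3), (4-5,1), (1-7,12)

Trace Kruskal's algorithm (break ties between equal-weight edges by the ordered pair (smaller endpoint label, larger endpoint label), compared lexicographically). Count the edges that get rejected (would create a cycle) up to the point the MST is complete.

Sort edges by weight, then run Kruskal:
1-3 (1): add — endpoints in different components.
1-4 (1): add — endpoints in different components.
4-5 (1): add — endpoints in different components.
1-6 (3): add — endpoints in different components.
3-4 (3): skip — 3 and 4 already connected.
4-6 (6): skip — 4 and 6 already connected.
2-7 (7): add — endpoints in different components.
2-3 (8): add — endpoints in different components.
Edges rejected before the tree was complete: 2.

2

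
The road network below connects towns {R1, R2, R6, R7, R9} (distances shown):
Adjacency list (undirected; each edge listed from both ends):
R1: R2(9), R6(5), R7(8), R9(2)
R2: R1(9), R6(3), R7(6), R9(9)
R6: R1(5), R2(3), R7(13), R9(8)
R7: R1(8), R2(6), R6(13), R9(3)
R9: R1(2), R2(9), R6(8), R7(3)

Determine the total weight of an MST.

13

Kruskal's algorithm — process edges by increasing weight (ties by edge label):
R1 R9 (2): add. Components now {R1,R9} {R6} {R2} {R7}
R2 R6 (3): add. Components now {R1,R9} {R2,R6} {R7}
R7 R9 (3): add. Components now {R1,R7,R9} {R2,R6}
R1 R6 (5): add. Components now {R1,R2,R6,R7,R9}
MST edges: R1 R9, R2 R6, R7 R9, R1 R6; total weight 2+3+3+5 = 13.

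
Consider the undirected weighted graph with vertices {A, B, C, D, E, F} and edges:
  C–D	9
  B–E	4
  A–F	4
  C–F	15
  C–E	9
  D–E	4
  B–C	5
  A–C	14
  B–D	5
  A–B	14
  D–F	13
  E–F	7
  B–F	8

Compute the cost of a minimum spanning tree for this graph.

Kruskal: consider edges lightest-first.
A–F (4): add. Components now {A,F} {B} {C} {D} {E}
B–E (4): add. Components now {A,F} {B,E} {C} {D}
D–E (4): add. Components now {A,F} {B,D,E} {C}
B–C (5): add. Components now {A,F} {B,C,D,E}
B–D (5): skip — B and D already connected.
E–F (7): add. Components now {A,B,C,D,E,F}
MST edges: A–F, B–E, D–E, B–C, E–F; total weight 4+4+4+5+7 = 24.

24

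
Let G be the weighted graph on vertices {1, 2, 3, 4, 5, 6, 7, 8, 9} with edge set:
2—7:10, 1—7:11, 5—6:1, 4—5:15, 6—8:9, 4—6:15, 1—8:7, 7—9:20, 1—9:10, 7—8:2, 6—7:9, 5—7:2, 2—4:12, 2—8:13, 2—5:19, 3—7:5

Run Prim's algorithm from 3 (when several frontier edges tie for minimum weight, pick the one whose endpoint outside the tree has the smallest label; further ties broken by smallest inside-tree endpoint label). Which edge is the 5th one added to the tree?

Prim's algorithm from 3:
Step 1: cheapest edge leaving the tree is 3—7 (5); add 7.
Step 2: cheapest edge leaving the tree is 5—7 (2); add 5.
Step 3: cheapest edge leaving the tree is 5—6 (1); add 6.
Step 4: cheapest edge leaving the tree is 7—8 (2); add 8.
Step 5: cheapest edge leaving the tree is 1—8 (7); add 1.
Step 6: cheapest edge leaving the tree is 2—7 (10); add 2.
Step 7: cheapest edge leaving the tree is 1—9 (10); add 9.
Step 8: cheapest edge leaving the tree is 2—4 (12); add 4.
The 5th edge added is 1—8.

1-8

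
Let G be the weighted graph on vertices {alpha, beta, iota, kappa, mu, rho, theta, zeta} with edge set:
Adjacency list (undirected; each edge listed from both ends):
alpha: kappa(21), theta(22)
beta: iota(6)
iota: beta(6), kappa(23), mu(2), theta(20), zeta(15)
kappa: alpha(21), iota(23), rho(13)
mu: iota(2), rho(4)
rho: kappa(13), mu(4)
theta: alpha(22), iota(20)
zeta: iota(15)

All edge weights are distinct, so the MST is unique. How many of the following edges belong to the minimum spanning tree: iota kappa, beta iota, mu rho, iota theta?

3

Kruskal's algorithm — process edges by increasing weight (ties by edge label):
iota mu (2): add — endpoints in different components.
mu rho (4): add — endpoints in different components.
beta iota (6): add — endpoints in different components.
kappa rho (13): add — endpoints in different components.
iota zeta (15): add — endpoints in different components.
iota theta (20): add — endpoints in different components.
alpha kappa (21): add — endpoints in different components.
MST edge set: {iota mu, mu rho, beta iota, kappa rho, iota zeta, iota theta, alpha kappa}.
Of the listed edges, {beta iota, mu rho, iota theta} are in the MST → 3.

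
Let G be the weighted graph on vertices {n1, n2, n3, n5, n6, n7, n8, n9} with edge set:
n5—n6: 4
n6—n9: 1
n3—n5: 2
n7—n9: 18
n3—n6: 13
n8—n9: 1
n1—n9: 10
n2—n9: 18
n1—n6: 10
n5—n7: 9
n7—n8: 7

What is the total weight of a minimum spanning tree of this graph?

Kruskal: consider edges lightest-first.
n6—n9 (1): add — endpoints in different components.
n8—n9 (1): add — endpoints in different components.
n3—n5 (2): add — endpoints in different components.
n5—n6 (4): add — endpoints in different components.
n7—n8 (7): add — endpoints in different components.
n5—n7 (9): skip — n7 and n5 already connected.
n1—n6 (10): add — endpoints in different components.
n1—n9 (10): skip — n1 and n9 already connected.
n3—n6 (13): skip — n3 and n6 already connected.
n2—n9 (18): add — endpoints in different components.
MST edges: n6—n9, n8—n9, n3—n5, n5—n6, n7—n8, n1—n6, n2—n9; total weight 1+1+2+4+7+10+18 = 43.

43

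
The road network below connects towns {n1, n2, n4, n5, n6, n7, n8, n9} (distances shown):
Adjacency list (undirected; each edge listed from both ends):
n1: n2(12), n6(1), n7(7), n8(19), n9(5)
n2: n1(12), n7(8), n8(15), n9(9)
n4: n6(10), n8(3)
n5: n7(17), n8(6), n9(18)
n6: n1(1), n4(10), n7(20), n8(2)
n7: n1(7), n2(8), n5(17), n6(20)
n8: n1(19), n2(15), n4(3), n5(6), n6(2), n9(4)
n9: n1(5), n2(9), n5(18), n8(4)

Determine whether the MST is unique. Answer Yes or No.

Kruskal: consider edges lightest-first.
n1 n6 (1): add — endpoints in different components.
n6 n8 (2): add — endpoints in different components.
n4 n8 (3): add — endpoints in different components.
n8 n9 (4): add — endpoints in different components.
n1 n9 (5): skip — n9 and n1 already connected.
n5 n8 (6): add — endpoints in different components.
n1 n7 (7): add — endpoints in different components.
n2 n7 (8): add — endpoints in different components.
Every non-tree edge has weight strictly greater than the heaviest edge on the tree path between its endpoints, so the MST is unique.

Yes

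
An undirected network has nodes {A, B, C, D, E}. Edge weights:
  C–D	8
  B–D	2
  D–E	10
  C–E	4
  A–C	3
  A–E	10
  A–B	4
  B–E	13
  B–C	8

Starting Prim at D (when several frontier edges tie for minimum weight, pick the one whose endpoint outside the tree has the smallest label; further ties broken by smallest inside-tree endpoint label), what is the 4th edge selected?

C-E

Prim, starting at D.
Step 1: frontier [B–D 2, C–D 8, D–E 10] → take B–D (2); add B.
Step 2: frontier [A–B 4, B–C 8, B–E 13, C–D 8, D–E 10] → take A–B (4); add A.
Step 3: frontier [A–C 3, A–E 10, B–C 8, B–E 13, C–D 8, D–E 10] → take A–C (3); add C.
Step 4: frontier [A–E 10, B–E 13, C–E 4, D–E 10] → take C–E (4); add E.
The 4th edge added is C–E.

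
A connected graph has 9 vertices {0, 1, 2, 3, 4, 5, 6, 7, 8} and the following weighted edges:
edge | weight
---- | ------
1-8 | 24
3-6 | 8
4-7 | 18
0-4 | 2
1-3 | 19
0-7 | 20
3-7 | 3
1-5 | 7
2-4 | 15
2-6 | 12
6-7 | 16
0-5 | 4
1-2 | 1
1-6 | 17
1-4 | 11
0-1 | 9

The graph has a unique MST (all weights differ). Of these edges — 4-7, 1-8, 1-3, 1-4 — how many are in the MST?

Kruskal: consider edges lightest-first.
1-2 (1): add — endpoints in different components.
0-4 (2): add — endpoints in different components.
3-7 (3): add — endpoints in different components.
0-5 (4): add — endpoints in different components.
1-5 (7): add — endpoints in different components.
3-6 (8): add — endpoints in different components.
0-1 (9): skip — 0 and 1 already connected.
1-4 (11): skip — 1 and 4 already connected.
2-6 (12): add — endpoints in different components.
2-4 (15): skip — 2 and 4 already connected.
6-7 (16): skip — 6 and 7 already connected.
1-6 (17): skip — 1 and 6 already connected.
4-7 (18): skip — 4 and 7 already connected.
1-3 (19): skip — 1 and 3 already connected.
0-7 (20): skip — 0 and 7 already connected.
1-8 (24): add — endpoints in different components.
MST edge set: {1-2, 0-4, 3-7, 0-5, 1-5, 3-6, 2-6, 1-8}.
Of the listed edges, {1-8} are in the MST → 1.

1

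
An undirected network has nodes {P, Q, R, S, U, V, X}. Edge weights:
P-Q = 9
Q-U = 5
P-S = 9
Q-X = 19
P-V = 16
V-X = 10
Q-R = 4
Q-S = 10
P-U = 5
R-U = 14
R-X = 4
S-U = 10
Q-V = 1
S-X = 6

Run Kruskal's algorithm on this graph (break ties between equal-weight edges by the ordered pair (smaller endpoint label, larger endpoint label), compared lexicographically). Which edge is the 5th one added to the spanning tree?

Sort edges by weight, then run Kruskal:
Q-V (1): add. Components now {X} {S} {R} {Q,V} {P} {U}
Q-R (4): add. Components now {X} {S} {Q,R,V} {P} {U}
R-X (4): add. Components now {Q,R,V,X} {S} {P} {U}
P-U (5): add. Components now {Q,R,V,X} {S} {P,U}
Q-U (5): add. Components now {P,Q,R,U,V,X} {S}
S-X (6): add. Components now {P,Q,R,S,U,V,X}
The 5th edge added is Q-U.

Q-U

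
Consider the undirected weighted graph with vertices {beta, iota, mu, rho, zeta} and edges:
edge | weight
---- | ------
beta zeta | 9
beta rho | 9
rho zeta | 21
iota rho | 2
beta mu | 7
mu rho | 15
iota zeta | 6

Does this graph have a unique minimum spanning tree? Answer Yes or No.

Sort edges by weight, then run Kruskal:
iota rho (2): add — endpoints in different components.
iota zeta (6): add — endpoints in different components.
beta mu (7): add — endpoints in different components.
beta rho (9): add — endpoints in different components.
Non-tree edge beta zeta has weight 9, equal to the heaviest edge on its tree cycle — swapping gives another MST of the same weight. Not unique.

No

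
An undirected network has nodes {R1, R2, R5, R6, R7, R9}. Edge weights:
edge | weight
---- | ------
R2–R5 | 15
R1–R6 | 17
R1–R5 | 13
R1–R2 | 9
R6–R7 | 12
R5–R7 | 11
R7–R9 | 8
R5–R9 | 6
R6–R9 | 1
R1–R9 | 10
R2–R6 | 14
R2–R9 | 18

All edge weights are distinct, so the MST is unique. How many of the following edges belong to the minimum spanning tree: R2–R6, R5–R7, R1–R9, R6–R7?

Kruskal's algorithm — process edges by increasing weight (ties by edge label):
R6–R9 (1): add. Components now {R1} {R7} {R5} {R6,R9} {R2}
R5–R9 (6): add. Components now {R1} {R7} {R5,R6,R9} {R2}
R7–R9 (8): add. Components now {R1} {R5,R6,R7,R9} {R2}
R1–R2 (9): add. Components now {R1,R2} {R5,R6,R7,R9}
R1–R9 (10): add. Components now {R1,R2,R5,R6,R7,R9}
MST edge set: {R6–R9, R5–R9, R7–R9, R1–R2, R1–R9}.
Of the listed edges, {R1–R9} are in the MST → 1.

1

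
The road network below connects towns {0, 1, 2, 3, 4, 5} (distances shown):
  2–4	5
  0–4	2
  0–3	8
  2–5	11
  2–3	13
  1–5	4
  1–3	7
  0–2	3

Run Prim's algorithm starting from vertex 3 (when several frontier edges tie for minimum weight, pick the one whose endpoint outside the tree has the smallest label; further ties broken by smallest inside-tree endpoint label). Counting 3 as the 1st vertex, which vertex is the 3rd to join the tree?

Prim, starting at 3.
Step 1: frontier [1–3 7, 0–3 8, 2–3 13] → take 1–3 (7); add 1.
Step 2: frontier [1–5 4, 0–3 8, 2–3 13] → take 1–5 (4); add 5.
Step 3: frontier [0–3 8, 2–3 13, 2–5 11] → take 0–3 (8); add 0.
Step 4: frontier [0–4 2, 0–2 3, 2–3 13, 2–5 11] → take 0–4 (2); add 4.
Step 5: frontier [0–2 3, 2–3 13, 2–4 5, 2–5 11] → take 0–2 (3); add 2.
Vertex order: 3, 1, 5, 0, 4, 2. The 3rd vertex is 5.

5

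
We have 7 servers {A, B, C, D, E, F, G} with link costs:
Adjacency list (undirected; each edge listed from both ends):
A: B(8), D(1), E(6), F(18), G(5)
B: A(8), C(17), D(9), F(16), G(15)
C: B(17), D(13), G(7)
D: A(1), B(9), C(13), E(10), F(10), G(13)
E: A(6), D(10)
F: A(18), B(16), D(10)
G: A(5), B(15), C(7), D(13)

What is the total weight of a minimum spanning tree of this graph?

37

Kruskal's algorithm — process edges by increasing weight (ties by edge label):
A D (1): add. Components now {A,D} {B} {C} {E} {F} {G}
A G (5): add. Components now {A,D,G} {B} {C} {E} {F}
A E (6): add. Components now {A,D,E,G} {B} {C} {F}
C G (7): add. Components now {A,C,D,E,G} {B} {F}
A B (8): add. Components now {A,B,C,D,E,G} {F}
B D (9): skip — B and D already connected.
D E (10): skip — D and E already connected.
D F (10): add. Components now {A,B,C,D,E,F,G}
MST edges: A D, A G, A E, C G, A B, D F; total weight 1+5+6+7+8+10 = 37.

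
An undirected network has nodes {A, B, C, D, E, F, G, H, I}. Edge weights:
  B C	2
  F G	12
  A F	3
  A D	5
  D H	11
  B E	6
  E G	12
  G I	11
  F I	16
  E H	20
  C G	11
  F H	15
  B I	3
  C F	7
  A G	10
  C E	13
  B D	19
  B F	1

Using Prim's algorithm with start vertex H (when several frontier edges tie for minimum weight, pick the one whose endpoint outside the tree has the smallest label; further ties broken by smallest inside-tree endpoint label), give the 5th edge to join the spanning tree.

B-C

Prim, starting at H.
Step 1: cheapest edge leaving the tree is D H (11); add D.
Step 2: cheapest edge leaving the tree is A D (5); add A.
Step 3: cheapest edge leaving the tree is A F (3); add F.
Step 4: cheapest edge leaving the tree is B F (1); add B.
Step 5: cheapest edge leaving the tree is B C (2); add C.
Step 6: cheapest edge leaving the tree is B I (3); add I.
Step 7: cheapest edge leaving the tree is B E (6); add E.
Step 8: cheapest edge leaving the tree is A G (10); add G.
The 5th edge added is B C.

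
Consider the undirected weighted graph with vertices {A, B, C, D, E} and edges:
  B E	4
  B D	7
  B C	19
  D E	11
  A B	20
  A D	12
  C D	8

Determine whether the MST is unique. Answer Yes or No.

Yes

Kruskal's algorithm — process edges by increasing weight (ties by edge label):
B E (4): add — endpoints in different components.
B D (7): add — endpoints in different components.
C D (8): add — endpoints in different components.
D E (11): skip — D and E already connected.
A D (12): add — endpoints in different components.
Every non-tree edge has weight strictly greater than the heaviest edge on the tree path between its endpoints, so the MST is unique.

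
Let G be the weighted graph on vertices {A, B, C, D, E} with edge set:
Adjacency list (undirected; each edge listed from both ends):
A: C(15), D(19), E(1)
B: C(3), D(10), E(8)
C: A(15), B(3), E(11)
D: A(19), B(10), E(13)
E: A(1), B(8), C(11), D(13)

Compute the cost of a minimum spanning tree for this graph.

22

Prim's algorithm from E:
Step 1: frontier [A-E 1, B-E 8, C-E 11, D-E 13] → take A-E (1); add A.
Step 2: frontier [A-C 15, A-D 19, B-E 8, C-E 11, D-E 13] → take B-E (8); add B.
Step 3: frontier [A-C 15, A-D 19, B-C 3, B-D 10, C-E 11, D-E 13] → take B-C (3); add C.
Step 4: frontier [A-D 19, B-D 10, D-E 13] → take B-D (10); add D.
MST edges: A-E, B-E, B-C, B-D; total weight 1+8+3+10 = 22.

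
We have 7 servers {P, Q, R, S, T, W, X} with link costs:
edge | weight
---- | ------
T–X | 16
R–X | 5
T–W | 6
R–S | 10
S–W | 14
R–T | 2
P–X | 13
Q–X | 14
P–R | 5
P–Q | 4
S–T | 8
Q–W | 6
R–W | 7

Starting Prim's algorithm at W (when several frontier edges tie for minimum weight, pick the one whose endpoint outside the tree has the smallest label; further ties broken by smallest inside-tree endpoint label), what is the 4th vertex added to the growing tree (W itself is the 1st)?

Prim's algorithm from W:
Step 1: frontier [Q–W 6, T–W 6, R–W 7, S–W 14] → take Q–W (6); add Q.
Step 2: frontier [P–Q 4, Q–X 14, T–W 6, R–W 7, S–W 14] → take P–Q (4); add P.
Step 3: frontier [P–R 5, P–X 13, Q–X 14, T–W 6, R–W 7, S–W 14] → take P–R (5); add R.
Step 4: frontier [P–X 13, Q–X 14, R–T 2, R–X 5, R–S 10, T–W 6, S–W 14] → take R–T (2); add T.
Step 5: frontier [P–X 13, Q–X 14, R–X 5, R–S 10, S–T 8, T–X 16, S–W 14] → take R–X (5); add X.
Step 6: frontier [R–S 10, S–T 8, S–W 14] → take S–T (8); add S.
Vertex order: W, Q, P, R, T, X, S. The 4th vertex is R.

R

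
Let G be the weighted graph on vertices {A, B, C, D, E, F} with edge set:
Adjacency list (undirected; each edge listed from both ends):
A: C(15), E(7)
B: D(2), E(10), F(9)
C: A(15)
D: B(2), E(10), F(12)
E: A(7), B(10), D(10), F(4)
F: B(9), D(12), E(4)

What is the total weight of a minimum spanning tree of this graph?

37

Sort edges by weight, then run Kruskal:
B D (2): add — endpoints in different components.
E F (4): add — endpoints in different components.
A E (7): add — endpoints in different components.
B F (9): add — endpoints in different components.
B E (10): skip — B and E already connected.
D E (10): skip — D and E already connected.
D F (12): skip — D and F already connected.
A C (15): add — endpoints in different components.
MST edges: B D, E F, A E, B F, A C; total weight 2+4+7+9+15 = 37.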